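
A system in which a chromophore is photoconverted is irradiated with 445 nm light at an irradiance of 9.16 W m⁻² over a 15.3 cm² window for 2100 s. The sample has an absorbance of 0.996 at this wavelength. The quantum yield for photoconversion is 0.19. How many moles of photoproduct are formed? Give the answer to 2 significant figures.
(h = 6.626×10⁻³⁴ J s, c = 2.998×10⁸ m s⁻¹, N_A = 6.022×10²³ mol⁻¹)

Photon energy at 445 nm: hc/λ = (6.626×10⁻³⁴)(2.998×10⁸)/(445×10⁻⁹) = 4.464×10⁻¹⁹ J.
Energy delivered: (9.16 W m⁻²)(15.3×10⁻⁴ m²)(2100 s) = 29.43 J.
Photons incident: 29.43 / 4.464×10⁻¹⁹ = 6.593×10¹⁹, i.e. 6.593×10¹⁹/6.022×10²³ = 1.095×10⁻⁴ mol.
Fraction absorbed: 1 − 10^(−0.996) = 0.8991.
Photons absorbed: 0.8991 × 1.095×10⁻⁴ = 9.845×10⁻⁵ mol.
Product: Φ × n_abs = 0.19 × 9.845×10⁻⁵ = 1.871×10⁻⁵ mol.

1.9×10⁻⁵ mol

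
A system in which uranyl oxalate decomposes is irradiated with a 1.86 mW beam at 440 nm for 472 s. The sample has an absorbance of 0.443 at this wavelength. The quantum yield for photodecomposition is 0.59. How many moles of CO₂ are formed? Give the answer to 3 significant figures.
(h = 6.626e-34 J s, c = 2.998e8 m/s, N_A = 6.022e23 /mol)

Photon energy at 440 nm: hc/λ = (6.626e-34)(2.998e8)/(440e-9) = 4.515e-19 J.
Energy delivered: (1.86 mW)(472 s) = 0.8779 J.
Photons incident: 0.8779 / 4.515e-19 = 1.944e18, i.e. 1.944e18/6.022e23 = 3.228e-6 mol.
Fraction absorbed: 1 − 10^(−0.443) = 0.6394.
Photons absorbed: 0.6394 × 3.228e-6 = 2.064e-6 mol.
Product: Φ × n_abs = 0.59 × 2.064e-6 = 1.218e-6 mol.

1.22e-6 mol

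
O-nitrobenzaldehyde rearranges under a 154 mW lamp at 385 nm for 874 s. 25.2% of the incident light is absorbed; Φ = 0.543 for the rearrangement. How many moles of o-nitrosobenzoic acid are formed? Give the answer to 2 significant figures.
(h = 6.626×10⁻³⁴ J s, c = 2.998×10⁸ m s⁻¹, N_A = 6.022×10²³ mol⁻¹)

Photon energy at 385 nm: hc/λ = (6.626×10⁻³⁴)(2.998×10⁸)/(385×10⁻⁹) = 5.160×10⁻¹⁹ J.
Energy delivered: (154 mW)(874 s) = 134.6 J.
Photons incident: 134.6 / 5.160×10⁻¹⁹ = 2.609×10²⁰, i.e. 2.609×10²⁰/6.022×10²³ = 4.332×10⁻⁴ mol.
Photons absorbed: 0.252 × 4.332×10⁻⁴ = 1.092×10⁻⁴ mol.
Product: Φ × n_abs = 0.543 × 1.092×10⁻⁴ = 5.930×10⁻⁵ mol.

5.9×10⁻⁵ mol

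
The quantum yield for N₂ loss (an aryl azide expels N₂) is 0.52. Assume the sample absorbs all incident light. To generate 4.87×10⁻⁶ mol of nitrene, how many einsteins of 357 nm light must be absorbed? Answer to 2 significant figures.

9.4×10⁻⁶ einstein

Photons that must be absorbed: 4.87×10⁻⁶ / 0.52 = 9.365×10⁻⁶ mol.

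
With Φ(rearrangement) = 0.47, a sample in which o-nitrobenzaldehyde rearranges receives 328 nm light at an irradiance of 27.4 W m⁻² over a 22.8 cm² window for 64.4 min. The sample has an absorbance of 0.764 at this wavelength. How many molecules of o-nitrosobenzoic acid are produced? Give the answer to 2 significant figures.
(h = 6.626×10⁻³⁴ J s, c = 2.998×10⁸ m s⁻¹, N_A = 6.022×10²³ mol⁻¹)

Photon energy at 328 nm: hc/λ = (6.626×10⁻³⁴)(2.998×10⁸)/(328×10⁻⁹) = 6.056×10⁻¹⁹ J.
Energy delivered: (27.4 W m⁻²)(22.8×10⁻⁴ m²)(3864 s) = 241.4 J.
Photons incident: 241.4 / 6.056×10⁻¹⁹ = 3.986×10²⁰, i.e. 3.986×10²⁰/6.022×10²³ = 6.619×10⁻⁴ mol.
Fraction absorbed: 1 − 10^(−0.764) = 0.8278.
Photons absorbed: 0.8278 × 6.619×10⁻⁴ = 5.479×10⁻⁴ mol.
Product: Φ × n_abs = 0.47 × 5.479×10⁻⁴ = 2.575×10⁻⁴ mol.
As a count: 2.575×10⁻⁴ × 6.022×10²³ = 1.6×10²⁰.

1.6×10²⁰ molecules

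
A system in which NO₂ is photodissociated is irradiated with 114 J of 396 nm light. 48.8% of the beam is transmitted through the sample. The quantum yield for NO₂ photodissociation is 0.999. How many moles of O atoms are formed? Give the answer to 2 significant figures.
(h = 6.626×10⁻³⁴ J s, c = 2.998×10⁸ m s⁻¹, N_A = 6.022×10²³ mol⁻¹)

1.9×10⁻⁴ mol

Photon energy at 396 nm: hc/λ = (6.626×10⁻³⁴)(2.998×10⁸)/(396×10⁻⁹) = 5.016×10⁻¹⁹ J.
Photons incident: 114 / 5.016×10⁻¹⁹ = 2.273×10²⁰, i.e. 2.273×10²⁰/6.022×10²³ = 3.774×10⁻⁴ mol.
Fraction absorbed: 1 − 48.8/100 = 0.5120.
Photons absorbed: 0.5120 × 3.774×10⁻⁴ = 1.932×10⁻⁴ mol.
Product: Φ × n_abs = 0.999 × 1.932×10⁻⁴ = 1.930×10⁻⁴ mol.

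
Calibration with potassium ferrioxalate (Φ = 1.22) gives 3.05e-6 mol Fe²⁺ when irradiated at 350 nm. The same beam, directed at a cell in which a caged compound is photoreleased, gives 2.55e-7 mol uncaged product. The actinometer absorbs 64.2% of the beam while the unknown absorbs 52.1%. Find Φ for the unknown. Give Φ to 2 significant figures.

Φ = 0.13

Photons absorbed by the actinometer: 3.05e-6 / 1.22 = 2.500e-6 mol.
Incident flux: 2.500e-6 / 0.642 = 3.894e-6 einstein.
Absorbed by unknown: 0.521 × 3.894e-6 = 2.029e-6 mol.
Φ(unknown) = 2.55e-7 / 2.029e-6 = 0.13.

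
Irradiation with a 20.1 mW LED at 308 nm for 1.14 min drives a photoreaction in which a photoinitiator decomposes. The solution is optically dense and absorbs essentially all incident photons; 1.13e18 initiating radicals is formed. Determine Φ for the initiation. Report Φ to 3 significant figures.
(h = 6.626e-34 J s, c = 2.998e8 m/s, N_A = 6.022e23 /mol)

Φ = 0.530

Product: 1.13e18 / 6.022e23 = 1.876e-6 mol.
Photon energy at 308 nm: hc/λ = (6.626e-34)(2.998e8)/(308e-9) = 6.450e-19 J.
Energy delivered: (20.1 mW)(68.4 s) = 1.375 J.
Photons incident: 1.375 / 6.450e-19 = 2.132e18, i.e. 2.132e18/6.022e23 = 3.540e-6 mol.
Φ = 1.876e-6 mol / 3.540e-6 mol photons = 0.530.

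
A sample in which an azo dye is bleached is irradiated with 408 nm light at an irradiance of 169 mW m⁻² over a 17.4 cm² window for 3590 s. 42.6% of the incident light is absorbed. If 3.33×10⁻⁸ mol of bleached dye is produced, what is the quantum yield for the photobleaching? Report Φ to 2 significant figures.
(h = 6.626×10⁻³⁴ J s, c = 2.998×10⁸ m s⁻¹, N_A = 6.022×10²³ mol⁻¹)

Photon energy at 408 nm: hc/λ = (6.626×10⁻³⁴)(2.998×10⁸)/(408×10⁻⁹) = 4.869×10⁻¹⁹ J.
Energy delivered: (169 mW m⁻²)(17.4×10⁻⁴ m²)(3590 s) = 1.056 J.
Photons incident: 1.056 / 4.869×10⁻¹⁹ = 2.169×10¹⁸, i.e. 2.169×10¹⁸/6.022×10²³ = 3.602×10⁻⁶ mol.
Photons absorbed: 0.426 × 3.602×10⁻⁶ = 1.534×10⁻⁶ mol.
Φ = 3.33×10⁻⁸ mol / 1.534×10⁻⁶ mol photons = 0.022.

Φ = 0.022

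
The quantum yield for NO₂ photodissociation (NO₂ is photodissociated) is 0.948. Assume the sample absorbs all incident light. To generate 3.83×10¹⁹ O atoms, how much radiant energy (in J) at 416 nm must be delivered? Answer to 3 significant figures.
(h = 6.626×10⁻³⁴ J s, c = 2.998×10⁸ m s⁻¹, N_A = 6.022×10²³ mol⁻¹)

19.3 J

Product: 3.83×10¹⁹ / 6.022×10²³ = 6.360×10⁻⁵ mol.
Photons that must be absorbed: 6.360×10⁻⁵ / 0.948 = 6.709×10⁻⁵ mol.
Photon energy: hc/λ = 4.775×10⁻¹⁹ J; per mole, 2.876×10⁵ J mol⁻¹.
Energy required: 6.709×10⁻⁵ × 2.876×10⁵ = 19.3 J.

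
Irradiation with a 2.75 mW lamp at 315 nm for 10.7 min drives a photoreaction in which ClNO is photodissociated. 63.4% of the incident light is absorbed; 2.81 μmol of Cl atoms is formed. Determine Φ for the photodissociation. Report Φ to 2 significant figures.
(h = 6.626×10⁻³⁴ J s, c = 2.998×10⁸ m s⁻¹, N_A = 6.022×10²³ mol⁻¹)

Product: 2.81 μmol = 2.81×10⁻⁶ mol.
Photon energy at 315 nm: hc/λ = (6.626×10⁻³⁴)(2.998×10⁸)/(315×10⁻⁹) = 6.306×10⁻¹⁹ J.
Energy delivered: (2.75 mW)(642 s) = 1.765 J.
Photons incident: 1.765 / 6.306×10⁻¹⁹ = 2.799×10¹⁸, i.e. 2.799×10¹⁸/6.022×10²³ = 4.648×10⁻⁶ mol.
Photons absorbed: 0.634 × 4.648×10⁻⁶ = 2.947×10⁻⁶ mol.
Φ = 2.81×10⁻⁶ mol / 2.947×10⁻⁶ mol photons = 0.95.

Φ = 0.95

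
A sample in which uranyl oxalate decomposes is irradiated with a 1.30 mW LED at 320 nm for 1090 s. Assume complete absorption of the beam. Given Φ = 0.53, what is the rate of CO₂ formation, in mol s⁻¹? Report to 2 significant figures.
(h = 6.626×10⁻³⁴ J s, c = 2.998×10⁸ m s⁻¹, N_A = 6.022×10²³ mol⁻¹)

1.8×10⁻⁹ mol s⁻¹

Photon energy at 320 nm: hc/λ = (6.626×10⁻³⁴)(2.998×10⁸)/(320×10⁻⁹) = 6.208×10⁻¹⁹ J.
Energy delivered: (1.30 mW)(1090 s) = 1.417 J.
Photons incident: 1.417 / 6.208×10⁻¹⁹ = 2.283×10¹⁸, i.e. 2.283×10¹⁸/6.022×10²³ = 3.791×10⁻⁶ mol.
Product formed: 0.53 × 3.791×10⁻⁶ = 2.009×10⁻⁶ mol.
Rate: 2.009×10⁻⁶ / 1090 s = 1.8×10⁻⁹ mol s⁻¹.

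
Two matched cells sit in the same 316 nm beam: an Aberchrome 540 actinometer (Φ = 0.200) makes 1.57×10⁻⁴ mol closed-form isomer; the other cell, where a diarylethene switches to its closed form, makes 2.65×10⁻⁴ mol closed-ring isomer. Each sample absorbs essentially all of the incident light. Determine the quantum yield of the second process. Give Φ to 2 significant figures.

Φ = 0.34

Photons absorbed by the actinometer: 1.57×10⁻⁴ / 0.200 = 7.850×10⁻⁴ mol.
Φ(unknown) = 2.65×10⁻⁴ / 7.850×10⁻⁴ = 0.34.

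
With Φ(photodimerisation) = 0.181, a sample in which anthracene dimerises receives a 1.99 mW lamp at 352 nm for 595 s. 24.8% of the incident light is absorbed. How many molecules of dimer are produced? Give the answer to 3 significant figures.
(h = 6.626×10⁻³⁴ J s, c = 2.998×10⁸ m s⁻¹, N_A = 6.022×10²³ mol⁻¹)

9.42×10¹⁶ molecules

Photon energy at 352 nm: hc/λ = (6.626×10⁻³⁴)(2.998×10⁸)/(352×10⁻⁹) = 5.643×10⁻¹⁹ J.
Energy delivered: (1.99 mW)(595 s) = 1.184 J.
Photons incident: 1.184 / 5.643×10⁻¹⁹ = 2.098×10¹⁸, i.e. 2.098×10¹⁸/6.022×10²³ = 3.484×10⁻⁶ mol.
Photons absorbed: 0.248 × 3.484×10⁻⁶ = 8.640×10⁻⁷ mol.
Product: Φ × n_abs = 0.181 × 8.640×10⁻⁷ = 1.564×10⁻⁷ mol.
As a count: 1.564×10⁻⁷ × 6.022×10²³ = 9.42×10¹⁶.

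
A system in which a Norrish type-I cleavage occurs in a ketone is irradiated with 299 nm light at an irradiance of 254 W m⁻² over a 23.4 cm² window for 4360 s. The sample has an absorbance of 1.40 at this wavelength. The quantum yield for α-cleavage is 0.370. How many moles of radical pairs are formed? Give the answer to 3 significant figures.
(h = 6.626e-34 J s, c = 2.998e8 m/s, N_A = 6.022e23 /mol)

0.00230 mol

Photon energy at 299 nm: hc/λ = (6.626e-34)(2.998e8)/(299e-9) = 6.644e-19 J.
Energy delivered: (254 W m⁻²)(23.4e-4 m²)(4360 s) = 2591 J.
Photons incident: 2591 / 6.644e-19 = 3.900e21, i.e. 3.900e21/6.022e23 = 0.006476 mol.
Fraction absorbed: 1 − 10^(−1.40) = 0.9602.
Photons absorbed: 0.9602 × 0.006476 = 0.006218 mol.
Product: Φ × n_abs = 0.370 × 0.006218 = 0.002301 mol.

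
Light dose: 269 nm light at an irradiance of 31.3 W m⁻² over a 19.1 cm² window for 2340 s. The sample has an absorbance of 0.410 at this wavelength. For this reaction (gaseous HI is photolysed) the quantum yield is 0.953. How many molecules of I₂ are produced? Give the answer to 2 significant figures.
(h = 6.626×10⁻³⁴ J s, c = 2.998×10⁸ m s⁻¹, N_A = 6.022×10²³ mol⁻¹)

1.1×10²⁰ molecules

Photon energy at 269 nm: hc/λ = (6.626×10⁻³⁴)(2.998×10⁸)/(269×10⁻⁹) = 7.385×10⁻¹⁹ J.
Energy delivered: (31.3 W m⁻²)(19.1×10⁻⁴ m²)(2340 s) = 139.9 J.
Photons incident: 139.9 / 7.385×10⁻¹⁹ = 1.894×10²⁰, i.e. 1.894×10²⁰/6.022×10²³ = 3.145×10⁻⁴ mol.
Fraction absorbed: 1 − 10^(−0.410) = 0.6110.
Photons absorbed: 0.6110 × 3.145×10⁻⁴ = 1.922×10⁻⁴ mol.
Product: Φ × n_abs = 0.953 × 1.922×10⁻⁴ = 1.832×10⁻⁴ mol.
As a count: 1.832×10⁻⁴ × 6.022×10²³ = 1.1×10²⁰.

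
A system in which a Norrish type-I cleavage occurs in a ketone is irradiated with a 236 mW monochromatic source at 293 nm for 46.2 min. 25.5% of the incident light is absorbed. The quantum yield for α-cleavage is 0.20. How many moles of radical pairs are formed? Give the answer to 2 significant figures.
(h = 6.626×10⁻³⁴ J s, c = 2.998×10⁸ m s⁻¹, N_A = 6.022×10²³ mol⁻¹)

8.2×10⁻⁵ mol

Photon energy at 293 nm: hc/λ = (6.626×10⁻³⁴)(2.998×10⁸)/(293×10⁻⁹) = 6.780×10⁻¹⁹ J.
Energy delivered: (236 mW)(2772 s) = 654.2 J.
Photons incident: 654.2 / 6.780×10⁻¹⁹ = 9.649×10²⁰, i.e. 9.649×10²⁰/6.022×10²³ = 0.001602 mol.
Photons absorbed: 0.255 × 0.001602 = 4.085×10⁻⁴ mol.
Product: Φ × n_abs = 0.20 × 4.085×10⁻⁴ = 8.170×10⁻⁵ mol.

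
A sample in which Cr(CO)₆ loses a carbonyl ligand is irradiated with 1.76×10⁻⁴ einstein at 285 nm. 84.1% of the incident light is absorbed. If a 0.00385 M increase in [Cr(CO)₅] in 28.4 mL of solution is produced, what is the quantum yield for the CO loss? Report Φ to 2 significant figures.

Φ = 0.74

Product: (0.00385 M)(0.0284 L) = 1.093×10⁻⁴ mol.
Photons absorbed: 0.841 × 1.76×10⁻⁴ = 1.480×10⁻⁴ mol.
Φ = 1.093×10⁻⁴ mol / 1.480×10⁻⁴ mol photons = 0.74.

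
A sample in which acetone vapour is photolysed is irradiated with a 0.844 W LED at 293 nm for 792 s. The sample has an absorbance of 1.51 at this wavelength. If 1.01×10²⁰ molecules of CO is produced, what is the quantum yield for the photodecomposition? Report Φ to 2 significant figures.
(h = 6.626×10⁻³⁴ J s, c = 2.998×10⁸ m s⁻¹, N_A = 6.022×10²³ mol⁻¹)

Φ = 0.11

Product: 1.01×10²⁰ / 6.022×10²³ = 1.677×10⁻⁴ mol.
Photon energy at 293 nm: hc/λ = (6.626×10⁻³⁴)(2.998×10⁸)/(293×10⁻⁹) = 6.780×10⁻¹⁹ J.
Energy delivered: (0.844 W)(792 s) = 668.4 J.
Photons incident: 668.4 / 6.780×10⁻¹⁹ = 9.858×10²⁰, i.e. 9.858×10²⁰/6.022×10²³ = 0.001637 mol.
Fraction absorbed: 1 − 10^(−1.51) = 0.9691.
Photons absorbed: 0.9691 × 0.001637 = 0.001586 mol.
Φ = 1.677×10⁻⁴ mol / 0.001586 mol photons = 0.11.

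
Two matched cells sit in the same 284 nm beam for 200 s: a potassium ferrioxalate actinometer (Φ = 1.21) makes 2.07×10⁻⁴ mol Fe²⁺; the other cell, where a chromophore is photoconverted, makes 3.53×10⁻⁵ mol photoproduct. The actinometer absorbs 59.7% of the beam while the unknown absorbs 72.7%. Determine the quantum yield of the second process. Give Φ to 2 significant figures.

Photons absorbed by the actinometer: 2.07×10⁻⁴ / 1.21 = 1.711×10⁻⁴ mol.
Incident flux: 1.711×10⁻⁴ / 0.597 = 2.866×10⁻⁴ einstein.
Absorbed by unknown: 0.727 × 2.866×10⁻⁴ = 2.084×10⁻⁴ mol.
Φ(unknown) = 3.53×10⁻⁵ / 2.084×10⁻⁴ = 0.17.

Φ = 0.17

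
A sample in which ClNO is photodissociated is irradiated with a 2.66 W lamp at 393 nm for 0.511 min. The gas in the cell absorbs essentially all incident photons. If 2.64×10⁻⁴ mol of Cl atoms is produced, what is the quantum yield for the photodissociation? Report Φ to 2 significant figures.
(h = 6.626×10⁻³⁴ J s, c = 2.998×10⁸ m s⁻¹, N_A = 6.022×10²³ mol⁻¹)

Φ = 0.99

Photon energy at 393 nm: hc/λ = (6.626×10⁻³⁴)(2.998×10⁸)/(393×10⁻⁹) = 5.055×10⁻¹⁹ J.
Energy delivered: (2.66 W)(30.66 s) = 81.56 J.
Photons incident: 81.56 / 5.055×10⁻¹⁹ = 1.613×10²⁰, i.e. 1.613×10²⁰/6.022×10²³ = 2.679×10⁻⁴ mol.
Φ = 2.64×10⁻⁴ mol / 2.679×10⁻⁴ mol photons = 0.99.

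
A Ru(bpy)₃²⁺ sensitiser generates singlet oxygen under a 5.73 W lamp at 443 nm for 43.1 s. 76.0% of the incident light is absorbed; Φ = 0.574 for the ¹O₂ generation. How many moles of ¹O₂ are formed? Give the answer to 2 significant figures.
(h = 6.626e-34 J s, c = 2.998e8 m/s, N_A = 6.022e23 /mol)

Photon energy at 443 nm: hc/λ = (6.626e-34)(2.998e8)/(443e-9) = 4.484e-19 J.
Energy delivered: (5.73 W)(43.1 s) = 247.0 J.
Photons incident: 247.0 / 4.484e-19 = 5.508e20, i.e. 5.508e20/6.022e23 = 9.146e-4 mol.
Photons absorbed: 0.760 × 9.146e-4 = 6.951e-4 mol.
Product: Φ × n_abs = 0.574 × 6.951e-4 = 3.990e-4 mol.

4.0e-4 mol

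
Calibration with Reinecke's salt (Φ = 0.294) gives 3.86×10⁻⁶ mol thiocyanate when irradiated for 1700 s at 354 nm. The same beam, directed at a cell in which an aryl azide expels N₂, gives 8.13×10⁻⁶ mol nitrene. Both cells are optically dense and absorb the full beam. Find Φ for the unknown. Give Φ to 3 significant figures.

Photons absorbed by the actinometer: 3.86×10⁻⁶ / 0.294 = 1.313×10⁻⁵ mol.
Φ(unknown) = 8.13×10⁻⁶ / 1.313×10⁻⁵ = 0.619.

Φ = 0.619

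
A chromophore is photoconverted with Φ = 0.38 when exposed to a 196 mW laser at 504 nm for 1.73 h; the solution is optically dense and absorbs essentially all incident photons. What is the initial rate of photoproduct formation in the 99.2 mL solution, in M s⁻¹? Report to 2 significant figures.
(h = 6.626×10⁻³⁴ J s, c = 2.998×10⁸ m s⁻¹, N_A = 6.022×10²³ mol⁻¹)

3.2×10⁻⁶ M s⁻¹

Photon energy at 504 nm: hc/λ = (6.626×10⁻³⁴)(2.998×10⁸)/(504×10⁻⁹) = 3.941×10⁻¹⁹ J.
Energy delivered: (196 mW)(6228 s) = 1221 J.
Photons incident: 1221 / 3.941×10⁻¹⁹ = 3.098×10²¹, i.e. 3.098×10²¹/6.022×10²³ = 0.005144 mol.
Product formed: 0.38 × 0.005144 = 0.001955 mol.
Rate: 0.001955 mol / (6228 s × 0.0992 L) = 3.2×10⁻⁶ M s⁻¹.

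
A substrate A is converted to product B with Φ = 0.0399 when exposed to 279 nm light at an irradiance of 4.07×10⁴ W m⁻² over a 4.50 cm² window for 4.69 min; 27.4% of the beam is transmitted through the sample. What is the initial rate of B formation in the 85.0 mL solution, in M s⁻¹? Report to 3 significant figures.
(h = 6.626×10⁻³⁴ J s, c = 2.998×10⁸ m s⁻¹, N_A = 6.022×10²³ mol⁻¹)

1.46×10⁻⁵ M s⁻¹

Photon energy at 279 nm: hc/λ = (6.626×10⁻³⁴)(2.998×10⁸)/(279×10⁻⁹) = 7.120×10⁻¹⁹ J.
Energy delivered: (4.07×10⁴ W m⁻²)(4.50×10⁻⁴ m²)(281.4 s) = 5154 J.
Photons incident: 5154 / 7.120×10⁻¹⁹ = 7.239×10²¹, i.e. 7.239×10²¹/6.022×10²³ = 0.01202 mol.
Fraction absorbed: 1 − 27.4/100 = 0.7260.
Photons absorbed: 0.7260 × 0.01202 = 0.008727 mol.
Product formed: 0.0399 × 0.008727 = 3.482×10⁻⁴ mol.
Rate: 3.482×10⁻⁴ mol / (281.4 s × 0.085 L) = 1.46×10⁻⁵ M s⁻¹.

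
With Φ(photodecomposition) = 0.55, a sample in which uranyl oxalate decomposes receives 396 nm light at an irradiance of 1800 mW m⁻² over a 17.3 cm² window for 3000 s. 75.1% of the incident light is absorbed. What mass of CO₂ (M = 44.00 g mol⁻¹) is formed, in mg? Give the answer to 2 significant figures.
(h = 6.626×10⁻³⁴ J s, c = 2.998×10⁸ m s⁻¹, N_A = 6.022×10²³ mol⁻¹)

Photon energy at 396 nm: hc/λ = (6.626×10⁻³⁴)(2.998×10⁸)/(396×10⁻⁹) = 5.016×10⁻¹⁹ J.
Energy delivered: (1800 mW m⁻²)(17.3×10⁻⁴ m²)(3000 s) = 9.342 J.
Photons incident: 9.342 / 5.016×10⁻¹⁹ = 1.862×10¹⁹, i.e. 1.862×10¹⁹/6.022×10²³ = 3.092×10⁻⁵ mol.
Photons absorbed: 0.751 × 3.092×10⁻⁵ = 2.322×10⁻⁵ mol.
Product: Φ × n_abs = 0.55 × 2.322×10⁻⁵ = 1.277×10⁻⁵ mol.
Mass: 1.277×10⁻⁵ × 44.00 = 5.619×10⁻⁴ g = 0.56 mg.

0.56 mg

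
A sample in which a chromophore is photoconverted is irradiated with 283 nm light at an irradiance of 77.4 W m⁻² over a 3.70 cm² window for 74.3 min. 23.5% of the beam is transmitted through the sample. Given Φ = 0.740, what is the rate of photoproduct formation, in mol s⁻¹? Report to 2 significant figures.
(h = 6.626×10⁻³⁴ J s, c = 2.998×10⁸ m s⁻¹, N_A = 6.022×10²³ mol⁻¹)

3.8×10⁻⁸ mol s⁻¹

Photon energy at 283 nm: hc/λ = (6.626×10⁻³⁴)(2.998×10⁸)/(283×10⁻⁹) = 7.019×10⁻¹⁹ J.
Energy delivered: (77.4 W m⁻²)(3.70×10⁻⁴ m²)(4458 s) = 127.7 J.
Photons incident: 127.7 / 7.019×10⁻¹⁹ = 1.819×10²⁰, i.e. 1.819×10²⁰/6.022×10²³ = 3.021×10⁻⁴ mol.
Fraction absorbed: 1 − 23.5/100 = 0.7650.
Photons absorbed: 0.7650 × 3.021×10⁻⁴ = 2.311×10⁻⁴ mol.
Product formed: 0.740 × 2.311×10⁻⁴ = 1.710×10⁻⁴ mol.
Rate: 1.710×10⁻⁴ / 4458 s = 3.8×10⁻⁸ mol s⁻¹.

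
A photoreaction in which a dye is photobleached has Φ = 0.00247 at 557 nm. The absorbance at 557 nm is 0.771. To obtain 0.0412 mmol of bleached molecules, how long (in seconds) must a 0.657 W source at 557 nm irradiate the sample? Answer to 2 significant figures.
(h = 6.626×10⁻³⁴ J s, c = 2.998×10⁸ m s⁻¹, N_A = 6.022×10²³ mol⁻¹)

Product: 0.0412 mmol = 4.12×10⁻⁵ mol.
Photons that must be absorbed: 4.12×10⁻⁵ / 0.00247 = 0.01668 mol.
Fraction absorbed: 1 − 10^(−0.771) = 0.8306.
Incident photons needed: 0.01668 / 0.8306 = 0.02008 mol.
Photon energy: hc/λ = 3.566×10⁻¹⁹ J; per mole, 2.147×10⁵ J mol⁻¹.
Energy required: 0.02008 × 2.147×10⁵ = 4311 J.
Time: 4311 J / 0.657 W = 6600 s.

t ≈ 6600 s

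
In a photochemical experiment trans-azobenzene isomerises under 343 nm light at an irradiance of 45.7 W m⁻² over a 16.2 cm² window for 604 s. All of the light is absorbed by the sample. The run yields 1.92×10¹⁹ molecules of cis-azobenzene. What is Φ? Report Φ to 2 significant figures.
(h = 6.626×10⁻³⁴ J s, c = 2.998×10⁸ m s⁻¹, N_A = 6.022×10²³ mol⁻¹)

Product: 1.92×10¹⁹ / 6.022×10²³ = 3.188×10⁻⁵ mol.
Photon energy at 343 nm: hc/λ = (6.626×10⁻³⁴)(2.998×10⁸)/(343×10⁻⁹) = 5.791×10⁻¹⁹ J.
Energy delivered: (45.7 W m⁻²)(16.2×10⁻⁴ m²)(604 s) = 44.72 J.
Photons incident: 44.72 / 5.791×10⁻¹⁹ = 7.722×10¹⁹, i.e. 7.722×10¹⁹/6.022×10²³ = 1.282×10⁻⁴ mol.
Φ = 3.188×10⁻⁵ mol / 1.282×10⁻⁴ mol photons = 0.25.

Φ = 0.25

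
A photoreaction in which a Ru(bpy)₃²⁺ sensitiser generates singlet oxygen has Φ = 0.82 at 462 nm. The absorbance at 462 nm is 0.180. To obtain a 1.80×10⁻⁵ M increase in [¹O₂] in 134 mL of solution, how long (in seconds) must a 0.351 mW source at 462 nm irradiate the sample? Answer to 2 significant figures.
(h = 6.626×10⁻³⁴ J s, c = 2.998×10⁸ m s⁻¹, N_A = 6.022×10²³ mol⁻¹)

Product: (1.80×10⁻⁵ M)(0.134 L) = 2.412×10⁻⁶ mol.
Photons that must be absorbed: 2.412×10⁻⁶ / 0.82 = 2.941×10⁻⁶ mol.
Fraction absorbed: 1 − 10^(−0.180) = 0.3393.
Incident photons needed: 2.941×10⁻⁶ / 0.3393 = 8.668×10⁻⁶ mol.
Photon energy: hc/λ = 4.300×10⁻¹⁹ J; per mole, 2.589×10⁵ J mol⁻¹.
Energy required: 8.668×10⁻⁶ × 2.589×10⁵ = 2.244 J.
Time: 2.244 J / 0.000351 W = 6400 s.

t ≈ 6400 s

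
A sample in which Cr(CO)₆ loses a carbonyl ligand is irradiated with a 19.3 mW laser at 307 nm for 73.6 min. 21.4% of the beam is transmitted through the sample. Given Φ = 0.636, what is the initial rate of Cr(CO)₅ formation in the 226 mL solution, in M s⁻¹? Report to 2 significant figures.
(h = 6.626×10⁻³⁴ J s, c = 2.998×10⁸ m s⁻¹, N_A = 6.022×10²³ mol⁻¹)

Photon energy at 307 nm: hc/λ = (6.626×10⁻³⁴)(2.998×10⁸)/(307×10⁻⁹) = 6.471×10⁻¹⁹ J.
Energy delivered: (19.3 mW)(4416 s) = 85.23 J.
Photons incident: 85.23 / 6.471×10⁻¹⁹ = 1.317×10²⁰, i.e. 1.317×10²⁰/6.022×10²³ = 2.187×10⁻⁴ mol.
Fraction absorbed: 1 − 21.4/100 = 0.7860.
Photons absorbed: 0.7860 × 2.187×10⁻⁴ = 1.719×10⁻⁴ mol.
Product formed: 0.636 × 1.719×10⁻⁴ = 1.093×10⁻⁴ mol.
Rate: 1.093×10⁻⁴ mol / (4416 s × 0.226 L) = 1.1×10⁻⁷ M s⁻¹.

1.1×10⁻⁷ M s⁻¹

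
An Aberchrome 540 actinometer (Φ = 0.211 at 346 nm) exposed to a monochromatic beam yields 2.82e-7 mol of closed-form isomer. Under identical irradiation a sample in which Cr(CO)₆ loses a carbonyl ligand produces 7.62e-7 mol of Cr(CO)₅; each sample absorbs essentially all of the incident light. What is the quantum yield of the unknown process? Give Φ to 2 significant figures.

Φ = 0.57

Photons absorbed by the actinometer: 2.82e-7 / 0.211 = 1.336e-6 mol.
Φ(unknown) = 7.62e-7 / 1.336e-6 = 0.57.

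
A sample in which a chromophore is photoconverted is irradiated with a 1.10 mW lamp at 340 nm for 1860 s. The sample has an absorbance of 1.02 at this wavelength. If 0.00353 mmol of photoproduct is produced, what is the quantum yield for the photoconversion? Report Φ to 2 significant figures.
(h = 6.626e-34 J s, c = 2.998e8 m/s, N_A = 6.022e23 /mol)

Φ = 0.67

Product: 0.00353 mmol = 3.53e-6 mol.
Photon energy at 340 nm: hc/λ = (6.626e-34)(2.998e8)/(340e-9) = 5.843e-19 J.
Energy delivered: (1.10 mW)(1860 s) = 2.046 J.
Photons incident: 2.046 / 5.843e-19 = 3.502e18, i.e. 3.502e18/6.022e23 = 5.815e-6 mol.
Fraction absorbed: 1 − 10^(−1.02) = 0.9045.
Photons absorbed: 0.9045 × 5.815e-6 = 5.260e-6 mol.
Φ = 3.53e-6 mol / 5.260e-6 mol photons = 0.67.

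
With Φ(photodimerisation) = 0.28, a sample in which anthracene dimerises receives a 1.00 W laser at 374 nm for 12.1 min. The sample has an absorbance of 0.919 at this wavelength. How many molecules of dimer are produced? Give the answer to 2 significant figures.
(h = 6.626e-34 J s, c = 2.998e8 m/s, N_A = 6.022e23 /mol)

3.4e20 molecules

Photon energy at 374 nm: hc/λ = (6.626e-34)(2.998e8)/(374e-9) = 5.311e-19 J.
Energy delivered: (1.00 W)(726 s) = 726.0 J.
Photons incident: 726.0 / 5.311e-19 = 1.367e21, i.e. 1.367e21/6.022e23 = 0.002270 mol.
Fraction absorbed: 1 − 10^(−0.919) = 0.8795.
Photons absorbed: 0.8795 × 0.002270 = 0.001996 mol.
Product: Φ × n_abs = 0.28 × 0.001996 = 5.589e-4 mol.
As a count: 5.589e-4 × 6.022e23 = 3.4e20.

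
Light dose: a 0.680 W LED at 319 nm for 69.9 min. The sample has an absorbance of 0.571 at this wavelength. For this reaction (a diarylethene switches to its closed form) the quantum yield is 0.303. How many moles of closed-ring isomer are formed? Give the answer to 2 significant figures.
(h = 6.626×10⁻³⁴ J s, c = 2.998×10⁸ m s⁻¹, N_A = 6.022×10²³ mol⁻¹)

0.0017 mol

Photon energy at 319 nm: hc/λ = (6.626×10⁻³⁴)(2.998×10⁸)/(319×10⁻⁹) = 6.227×10⁻¹⁹ J.
Energy delivered: (0.680 W)(4194 s) = 2852 J.
Photons incident: 2852 / 6.227×10⁻¹⁹ = 4.580×10²¹, i.e. 4.580×10²¹/6.022×10²³ = 0.007605 mol.
Fraction absorbed: 1 − 10^(−0.571) = 0.7315.
Photons absorbed: 0.7315 × 0.007605 = 0.005563 mol.
Product: Φ × n_abs = 0.303 × 0.005563 = 0.001686 mol.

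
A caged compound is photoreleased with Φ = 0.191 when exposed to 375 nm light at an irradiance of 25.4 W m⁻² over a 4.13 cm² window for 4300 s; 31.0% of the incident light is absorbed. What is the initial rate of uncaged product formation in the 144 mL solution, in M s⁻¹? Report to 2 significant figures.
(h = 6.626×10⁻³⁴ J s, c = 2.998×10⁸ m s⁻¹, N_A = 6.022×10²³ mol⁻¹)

1.4×10⁻⁸ M s⁻¹

Photon energy at 375 nm: hc/λ = (6.626×10⁻³⁴)(2.998×10⁸)/(375×10⁻⁹) = 5.297×10⁻¹⁹ J.
Energy delivered: (25.4 W m⁻²)(4.13×10⁻⁴ m²)(4300 s) = 45.11 J.
Photons incident: 45.11 / 5.297×10⁻¹⁹ = 8.516×10¹⁹, i.e. 8.516×10¹⁹/6.022×10²³ = 1.414×10⁻⁴ mol.
Photons absorbed: 0.310 × 1.414×10⁻⁴ = 4.383×10⁻⁵ mol.
Product formed: 0.191 × 4.383×10⁻⁵ = 8.372×10⁻⁶ mol.
Rate: 8.372×10⁻⁶ mol / (4300 s × 0.144 L) = 1.4×10⁻⁸ M s⁻¹.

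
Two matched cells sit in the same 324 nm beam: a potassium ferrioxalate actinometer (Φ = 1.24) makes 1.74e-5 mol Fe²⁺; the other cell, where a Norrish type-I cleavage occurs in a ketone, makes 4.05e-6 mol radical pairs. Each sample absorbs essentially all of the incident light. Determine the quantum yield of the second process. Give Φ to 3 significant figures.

Φ = 0.289

Photons absorbed by the actinometer: 1.74e-5 / 1.24 = 1.403e-5 mol.
Φ(unknown) = 4.05e-6 / 1.403e-5 = 0.289.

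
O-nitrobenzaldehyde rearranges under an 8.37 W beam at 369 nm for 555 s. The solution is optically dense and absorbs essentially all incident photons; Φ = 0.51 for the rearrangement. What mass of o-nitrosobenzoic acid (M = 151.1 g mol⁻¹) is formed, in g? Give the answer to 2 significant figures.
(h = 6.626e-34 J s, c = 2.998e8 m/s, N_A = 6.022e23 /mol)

1.1 g

Photon energy at 369 nm: hc/λ = (6.626e-34)(2.998e8)/(369e-9) = 5.383e-19 J.
Energy delivered: (8.37 W)(555 s) = 4645 J.
Photons incident: 4645 / 5.383e-19 = 8.629e21, i.e. 8.629e21/6.022e23 = 0.01433 mol.
Product: Φ × n_abs = 0.51 × 0.01433 = 0.007308 mol.
Mass: 0.007308 × 151.1 = 1.104 g = 1.1 g.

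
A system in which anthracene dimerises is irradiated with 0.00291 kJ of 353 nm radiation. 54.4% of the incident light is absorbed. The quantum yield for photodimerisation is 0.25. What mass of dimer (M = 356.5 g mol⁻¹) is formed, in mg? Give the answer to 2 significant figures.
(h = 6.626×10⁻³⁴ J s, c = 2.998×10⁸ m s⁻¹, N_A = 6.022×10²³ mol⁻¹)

Photon energy at 353 nm: hc/λ = (6.626×10⁻³⁴)(2.998×10⁸)/(353×10⁻⁹) = 5.627×10⁻¹⁹ J.
Incident energy: 0.00291 kJ = 2.91 J.
Photons incident: 2.91 / 5.627×10⁻¹⁹ = 5.171×10¹⁸, i.e. 5.171×10¹⁸/6.022×10²³ = 8.587×10⁻⁶ mol.
Photons absorbed: 0.544 × 8.587×10⁻⁶ = 4.671×10⁻⁶ mol.
Product: Φ × n_abs = 0.25 × 4.671×10⁻⁶ = 1.168×10⁻⁶ mol.
Mass: 1.168×10⁻⁶ × 356.5 = 4.164×10⁻⁴ g = 0.42 mg.

0.42 mg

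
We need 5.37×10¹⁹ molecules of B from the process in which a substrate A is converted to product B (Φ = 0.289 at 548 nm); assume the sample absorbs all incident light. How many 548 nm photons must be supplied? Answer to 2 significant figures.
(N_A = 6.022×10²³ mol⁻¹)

1.9×10²⁰ photons

Product: 5.37×10¹⁹ / 6.022×10²³ = 8.917×10⁻⁵ mol.
Photons that must be absorbed: 8.917×10⁻⁵ / 0.289 = 3.085×10⁻⁴ mol.
Photon count: 3.085×10⁻⁴ × 6.022×10²³ = 1.9×10²⁰.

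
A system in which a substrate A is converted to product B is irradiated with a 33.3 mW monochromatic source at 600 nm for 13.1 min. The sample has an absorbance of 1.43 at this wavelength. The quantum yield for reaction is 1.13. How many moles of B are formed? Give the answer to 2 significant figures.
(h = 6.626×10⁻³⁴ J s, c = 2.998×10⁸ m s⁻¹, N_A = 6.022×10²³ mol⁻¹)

1.4×10⁻⁴ mol

Photon energy at 600 nm: hc/λ = (6.626×10⁻³⁴)(2.998×10⁸)/(600×10⁻⁹) = 3.311×10⁻¹⁹ J.
Energy delivered: (33.3 mW)(786 s) = 26.17 J.
Photons incident: 26.17 / 3.311×10⁻¹⁹ = 7.904×10¹⁹, i.e. 7.904×10¹⁹/6.022×10²³ = 1.313×10⁻⁴ mol.
Fraction absorbed: 1 − 10^(−1.43) = 0.9628.
Photons absorbed: 0.9628 × 1.313×10⁻⁴ = 1.264×10⁻⁴ mol.
Product: Φ × n_abs = 1.13 × 1.264×10⁻⁴ = 1.428×10⁻⁴ mol.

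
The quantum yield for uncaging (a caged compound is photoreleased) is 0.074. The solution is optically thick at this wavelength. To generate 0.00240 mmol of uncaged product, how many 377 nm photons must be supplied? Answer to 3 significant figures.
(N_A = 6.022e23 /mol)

Product: 0.00240 mmol = 2.40e-6 mol.
Photons that must be absorbed: 2.40e-6 / 0.074 = 3.243e-5 mol.
Photon count: 3.243e-5 × 6.022e23 = 1.95e19.

1.95e19 photons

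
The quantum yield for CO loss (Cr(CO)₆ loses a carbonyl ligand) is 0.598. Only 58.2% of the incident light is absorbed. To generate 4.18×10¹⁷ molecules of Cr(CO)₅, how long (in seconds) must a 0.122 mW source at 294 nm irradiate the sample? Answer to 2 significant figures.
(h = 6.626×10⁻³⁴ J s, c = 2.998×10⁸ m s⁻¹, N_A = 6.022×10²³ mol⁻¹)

t ≈ 6700 s

Product: 4.18×10¹⁷ / 6.022×10²³ = 6.941×10⁻⁷ mol.
Photons that must be absorbed: 6.941×10⁻⁷ / 0.598 = 1.161×10⁻⁶ mol.
Incident photons needed: 1.161×10⁻⁶ / 0.582 = 1.995×10⁻⁶ mol.
Photon energy: hc/λ = 6.757×10⁻¹⁹ J; per mole, 4.069×10⁵ J mol⁻¹.
Energy required: 1.995×10⁻⁶ × 4.069×10⁵ = 0.8118 J.
Time: 0.8118 J / 0.000122 W = 6700 s.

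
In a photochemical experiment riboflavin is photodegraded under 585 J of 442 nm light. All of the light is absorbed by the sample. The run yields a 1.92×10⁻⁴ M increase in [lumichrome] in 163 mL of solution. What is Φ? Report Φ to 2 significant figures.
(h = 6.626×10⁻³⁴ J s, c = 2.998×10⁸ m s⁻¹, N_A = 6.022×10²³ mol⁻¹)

Product: (1.92×10⁻⁴ M)(0.163 L) = 3.130×10⁻⁵ mol.
Photon energy at 442 nm: hc/λ = (6.626×10⁻³⁴)(2.998×10⁸)/(442×10⁻⁹) = 4.494×10⁻¹⁹ J.
Photons incident: 585 / 4.494×10⁻¹⁹ = 1.302×10²¹, i.e. 1.302×10²¹/6.022×10²³ = 0.002162 mol.
Φ = 3.130×10⁻⁵ mol / 0.002162 mol photons = 0.014.

Φ = 0.014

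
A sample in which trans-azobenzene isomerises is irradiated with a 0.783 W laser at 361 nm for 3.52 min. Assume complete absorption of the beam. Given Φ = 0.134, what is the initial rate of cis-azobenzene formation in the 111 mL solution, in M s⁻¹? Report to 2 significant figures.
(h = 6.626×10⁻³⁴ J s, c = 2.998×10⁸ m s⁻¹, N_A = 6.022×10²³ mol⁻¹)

Photon energy at 361 nm: hc/λ = (6.626×10⁻³⁴)(2.998×10⁸)/(361×10⁻⁹) = 5.503×10⁻¹⁹ J.
Energy delivered: (0.783 W)(211.2 s) = 165.4 J.
Photons incident: 165.4 / 5.503×10⁻¹⁹ = 3.006×10²⁰, i.e. 3.006×10²⁰/6.022×10²³ = 4.992×10⁻⁴ mol.
Product formed: 0.134 × 4.992×10⁻⁴ = 6.689×10⁻⁵ mol.
Rate: 6.689×10⁻⁵ mol / (211.2 s × 0.111 L) = 2.9×10⁻⁶ M s⁻¹.

2.9×10⁻⁶ M s⁻¹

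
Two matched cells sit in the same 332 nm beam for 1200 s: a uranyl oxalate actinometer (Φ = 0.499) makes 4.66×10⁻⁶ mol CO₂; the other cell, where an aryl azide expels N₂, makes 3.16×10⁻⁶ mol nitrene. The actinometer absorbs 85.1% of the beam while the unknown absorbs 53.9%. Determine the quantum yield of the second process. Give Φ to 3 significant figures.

Φ = 0.534

Photons absorbed by the actinometer: 4.66×10⁻⁶ / 0.499 = 9.339×10⁻⁶ mol.
Incident flux: 9.339×10⁻⁶ / 0.851 = 1.097×10⁻⁵ einstein.
Absorbed by unknown: 0.539 × 1.097×10⁻⁵ = 5.913×10⁻⁶ mol.
Φ(unknown) = 3.16×10⁻⁶ / 5.913×10⁻⁶ = 0.534.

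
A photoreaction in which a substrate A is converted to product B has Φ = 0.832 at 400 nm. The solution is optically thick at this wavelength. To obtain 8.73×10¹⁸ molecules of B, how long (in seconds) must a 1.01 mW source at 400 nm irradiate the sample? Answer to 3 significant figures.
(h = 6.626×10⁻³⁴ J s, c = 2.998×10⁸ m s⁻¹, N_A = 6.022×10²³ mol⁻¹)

Product: 8.73×10¹⁸ / 6.022×10²³ = 1.450×10⁻⁵ mol.
Photons that must be absorbed: 1.450×10⁻⁵ / 0.832 = 1.743×10⁻⁵ mol.
Photon energy: hc/λ = 4.966×10⁻¹⁹ J; per mole, 2.991×10⁵ J mol⁻¹.
Energy required: 1.743×10⁻⁵ × 2.991×10⁵ = 5.213 J.
Time: 5.213 J / 0.00101 W = 5160 s.

t ≈ 5160 s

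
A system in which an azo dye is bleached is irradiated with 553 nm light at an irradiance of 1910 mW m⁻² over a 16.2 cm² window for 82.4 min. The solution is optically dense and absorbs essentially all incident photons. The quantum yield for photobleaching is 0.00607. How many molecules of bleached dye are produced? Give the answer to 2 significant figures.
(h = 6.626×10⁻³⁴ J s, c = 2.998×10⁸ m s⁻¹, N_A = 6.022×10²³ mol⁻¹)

2.6×10¹⁷ molecules

Photon energy at 553 nm: hc/λ = (6.626×10⁻³⁴)(2.998×10⁸)/(553×10⁻⁹) = 3.592×10⁻¹⁹ J.
Energy delivered: (1910 mW m⁻²)(16.2×10⁻⁴ m²)(4944 s) = 15.30 J.
Photons incident: 15.30 / 3.592×10⁻¹⁹ = 4.259×10¹⁹, i.e. 4.259×10¹⁹/6.022×10²³ = 7.072×10⁻⁵ mol.
Product: Φ × n_abs = 0.00607 × 7.072×10⁻⁵ = 4.293×10⁻⁷ mol.
As a count: 4.293×10⁻⁷ × 6.022×10²³ = 2.6×10¹⁷.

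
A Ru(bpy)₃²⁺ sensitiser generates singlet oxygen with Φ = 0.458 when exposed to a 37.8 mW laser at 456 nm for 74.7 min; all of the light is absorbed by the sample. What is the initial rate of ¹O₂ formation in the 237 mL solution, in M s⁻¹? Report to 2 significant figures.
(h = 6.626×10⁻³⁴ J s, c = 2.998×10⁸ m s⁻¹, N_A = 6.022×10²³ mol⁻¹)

Photon energy at 456 nm: hc/λ = (6.626×10⁻³⁴)(2.998×10⁸)/(456×10⁻⁹) = 4.356×10⁻¹⁹ J.
Energy delivered: (37.8 mW)(4482 s) = 169.4 J.
Photons incident: 169.4 / 4.356×10⁻¹⁹ = 3.889×10²⁰, i.e. 3.889×10²⁰/6.022×10²³ = 6.458×10⁻⁴ mol.
Product formed: 0.458 × 6.458×10⁻⁴ = 2.958×10⁻⁴ mol.
Rate: 2.958×10⁻⁴ mol / (4482 s × 0.237 L) = 2.8×10⁻⁷ M s⁻¹.

2.8×10⁻⁷ M s⁻¹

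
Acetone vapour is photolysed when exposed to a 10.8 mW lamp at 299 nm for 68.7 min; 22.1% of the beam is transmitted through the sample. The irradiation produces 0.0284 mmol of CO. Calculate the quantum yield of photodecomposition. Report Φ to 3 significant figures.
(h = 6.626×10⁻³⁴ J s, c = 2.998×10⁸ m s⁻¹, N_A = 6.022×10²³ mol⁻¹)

Φ = 0.328

Product: 0.0284 mmol = 2.84×10⁻⁵ mol.
Photon energy at 299 nm: hc/λ = (6.626×10⁻³⁴)(2.998×10⁸)/(299×10⁻⁹) = 6.644×10⁻¹⁹ J.
Energy delivered: (10.8 mW)(4122 s) = 44.52 J.
Photons incident: 44.52 / 6.644×10⁻¹⁹ = 6.701×10¹⁹, i.e. 6.701×10¹⁹/6.022×10²³ = 1.113×10⁻⁴ mol.
Fraction absorbed: 1 − 22.1/100 = 0.7790.
Photons absorbed: 0.7790 × 1.113×10⁻⁴ = 8.670×10⁻⁵ mol.
Φ = 2.84×10⁻⁵ mol / 8.670×10⁻⁵ mol photons = 0.328.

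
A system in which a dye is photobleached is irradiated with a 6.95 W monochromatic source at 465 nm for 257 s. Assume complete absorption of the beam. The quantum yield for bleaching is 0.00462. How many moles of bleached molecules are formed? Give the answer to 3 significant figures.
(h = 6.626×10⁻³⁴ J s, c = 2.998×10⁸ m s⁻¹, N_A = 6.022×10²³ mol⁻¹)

Photon energy at 465 nm: hc/λ = (6.626×10⁻³⁴)(2.998×10⁸)/(465×10⁻⁹) = 4.272×10⁻¹⁹ J.
Energy delivered: (6.95 W)(257 s) = 1786 J.
Photons incident: 1786 / 4.272×10⁻¹⁹ = 4.181×10²¹, i.e. 4.181×10²¹/6.022×10²³ = 0.006943 mol.
Product: Φ × n_abs = 0.00462 × 0.006943 = 3.208×10⁻⁵ mol.

3.21×10⁻⁵ mol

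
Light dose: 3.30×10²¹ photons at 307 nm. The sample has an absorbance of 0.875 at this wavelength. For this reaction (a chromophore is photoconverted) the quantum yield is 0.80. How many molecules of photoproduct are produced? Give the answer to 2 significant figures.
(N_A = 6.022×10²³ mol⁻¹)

2.3×10²¹ molecules

Moles of photons: 3.30×10²¹ / 6.022×10²³ = 0.005480 mol.
Fraction absorbed: 1 − 10^(−0.875) = 0.8666.
Photons absorbed: 0.8666 × 0.005480 = 0.004749 mol.
Product: Φ × n_abs = 0.80 × 0.004749 = 0.003799 mol.
As a count: 0.003799 × 6.022×10²³ = 2.3×10²¹.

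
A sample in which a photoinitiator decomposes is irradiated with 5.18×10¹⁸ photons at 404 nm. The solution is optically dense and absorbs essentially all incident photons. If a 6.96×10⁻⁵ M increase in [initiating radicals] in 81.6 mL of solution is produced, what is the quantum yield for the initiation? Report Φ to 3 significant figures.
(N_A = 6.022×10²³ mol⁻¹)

Φ = 0.660

Product: (6.96×10⁻⁵ M)(0.0816 L) = 5.679×10⁻⁶ mol.
Moles of photons: 5.18×10¹⁸ / 6.022×10²³ = 8.602×10⁻⁶ mol.
Φ = 5.679×10⁻⁶ mol / 8.602×10⁻⁶ mol photons = 0.660.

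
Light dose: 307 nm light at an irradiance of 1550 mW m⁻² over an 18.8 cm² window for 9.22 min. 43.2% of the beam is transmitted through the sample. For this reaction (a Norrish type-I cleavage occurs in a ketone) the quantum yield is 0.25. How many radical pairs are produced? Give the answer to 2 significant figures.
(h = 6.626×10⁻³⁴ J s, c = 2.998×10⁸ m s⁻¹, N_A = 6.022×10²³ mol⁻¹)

3.5×10¹⁷ radical pairs

Photon energy at 307 nm: hc/λ = (6.626×10⁻³⁴)(2.998×10⁸)/(307×10⁻⁹) = 6.471×10⁻¹⁹ J.
Energy delivered: (1550 mW m⁻²)(18.8×10⁻⁴ m²)(553.2 s) = 1.612 J.
Photons incident: 1.612 / 6.471×10⁻¹⁹ = 2.491×10¹⁸, i.e. 2.491×10¹⁸/6.022×10²³ = 4.136×10⁻⁶ mol.
Fraction absorbed: 1 − 43.2/100 = 0.5680.
Photons absorbed: 0.5680 × 4.136×10⁻⁶ = 2.349×10⁻⁶ mol.
Product: Φ × n_abs = 0.25 × 2.349×10⁻⁶ = 5.873×10⁻⁷ mol.
As a count: 5.873×10⁻⁷ × 6.022×10²³ = 3.5×10¹⁷.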